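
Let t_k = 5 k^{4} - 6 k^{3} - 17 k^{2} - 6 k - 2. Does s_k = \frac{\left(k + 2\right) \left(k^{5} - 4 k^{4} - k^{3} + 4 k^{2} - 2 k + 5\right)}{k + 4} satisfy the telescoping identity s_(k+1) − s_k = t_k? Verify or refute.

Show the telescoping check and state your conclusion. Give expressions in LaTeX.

Invalid: residual \frac{2 \left(- 4 k^{5} - 18 k^{4} + 40 k^{3} + 78 k^{2} + 24 k + 13\right)}{k^{2} + 9 k + 20} ≠ 0.

s_(k+1) = (k**6 + 4*k**5 - 4*k**4 - 34*k**3 - 47*k**2 - 21*k + 9)/(k + 5)
s_(k+1) − s_k = (5*k**6 + 31*k**5 - 7*k**4 - 199*k**3 - 240*k**2 - 90*k - 14)/(k**2 + 9*k + 20)
(s_(k+1) − s_k) − t_k = 2*(-4*k**5 - 18*k**4 + 40*k**3 + 78*k**2 + 24*k + 13)/(k**2 + 9*k + 20)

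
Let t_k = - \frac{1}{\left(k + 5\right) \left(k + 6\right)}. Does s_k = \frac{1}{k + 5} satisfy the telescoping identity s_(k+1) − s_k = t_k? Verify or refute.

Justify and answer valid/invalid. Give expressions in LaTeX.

Valid — Δs_k = t_k.

s_(k+1) = 1/(k + 6)
s_(k+1) − s_k = -1/((k + 5)*(k + 6))
(s_(k+1) − s_k) − t_k = 0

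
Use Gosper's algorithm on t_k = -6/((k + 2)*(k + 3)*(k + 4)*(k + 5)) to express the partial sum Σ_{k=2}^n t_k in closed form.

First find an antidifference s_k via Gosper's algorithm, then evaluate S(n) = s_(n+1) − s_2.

S(n) = (-n**3 - 12*n**2 - 47*n + 60)/(60*(n**3 + 12*n**2 + 47*n + 60))

Compute t_(k+1)/t_k: get (k + 2)/(k + 6).
Take A(k)=k + 2, B(k)=k + 6, C(k)=1.
Key eq: (k + 2)·f(k+1) = (k + 5)·f(k) + (1).
From deg A=1, deg B=1, deg C=0: d=3.
A polynomial solution: f(k) = k*(k**2 + 9*k + 26)/72.
R(k) = B(k−1)·f(k)/C(k) = k*(k + 5)*(k**2 + 9*k + 26)/72; s_k = R·t_k = k*(-k**2 - 9*k - 26)/(12*(k + 2)*(k + 3)*(k + 4)).
Verify: -6/(k**4 + 14*k**3 + 71*k**2 + 154*k + 120) matches t_k.
s_(n+1) = (-n**3 - 12*n**2 - 47*n - 36)/(12*(n**3 + 12*n**2 + 47*n + 60)) and s_(2) = -1/15, so S(n) = (-n**3 - 12*n**2 - 47*n + 60)/(60*(n**3 + 12*n**2 + 47*n + 60)).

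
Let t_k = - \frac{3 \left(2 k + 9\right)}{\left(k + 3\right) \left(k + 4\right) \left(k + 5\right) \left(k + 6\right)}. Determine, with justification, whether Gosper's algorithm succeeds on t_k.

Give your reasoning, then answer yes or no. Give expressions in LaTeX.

r(k) = (k + 3)*(2*k + 11)/((k + 7)*(2*k + 9)) after simplifying.
So A=k + 3 and B=k + 7, with C=k + 9/2.
Key eq: (k + 3)·f(k+1) = (k + 6)·f(k) + (k + 9/2).
d = 3 from the (1,1,1) case.
A polynomial solution: f(k) = k*(k + 4)*(k + 8)/30.
Get s_k = R·t_k = k*(-k - 8)/(5*(k**2 + 8*k + 15)) with R(k) = B(k−1)f(k)/C(k) = k*(k + 4)*(k + 6)*(k + 8)/(15*(2*k + 9)).
Verify: 3*(-2*k - 9)/(k**4 + 18*k**3 + 119*k**2 + 342*k + 360) matches t_k.

Yes. s_k = \frac{k \left(- k - 8\right)}{5 \left(k^{2} + 8 k + 15\right)}.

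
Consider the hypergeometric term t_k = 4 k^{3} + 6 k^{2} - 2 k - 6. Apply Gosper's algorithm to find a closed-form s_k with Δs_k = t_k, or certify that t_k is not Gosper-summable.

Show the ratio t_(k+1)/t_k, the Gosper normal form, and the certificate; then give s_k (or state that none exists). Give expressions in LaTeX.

Step 1: r(k) = (2*k**3 + 9*k**2 + 11*k + 1)/(2*k**3 + 3*k**2 - k - 3).
Factor: A=1; B=1; C=k**3 + 3*k**2/2 - k/2 - 3/2.
Need (1)·f(k+1) − (1)·f(k) = k**3 + 3*k**2/2 - k/2 - 3/2.
d = 4 from the (0,0,3) case.
Solve for f: f(k) = k*(k**3 - 3*k - 4)/4 (degree 4 ≤ 4).
Certificate R = B(k−1)f/C = k*(k**3 - 3*k - 4)/(2*(2*k**3 + 3*k**2 - k - 3)) gives s_k = k*(k**3 - 3*k - 4).
Δs = 4*k**3 + 6*k**2 - 2*k - 6, as required.

s_k = k \left(k^{3} - 3 k - 4\right)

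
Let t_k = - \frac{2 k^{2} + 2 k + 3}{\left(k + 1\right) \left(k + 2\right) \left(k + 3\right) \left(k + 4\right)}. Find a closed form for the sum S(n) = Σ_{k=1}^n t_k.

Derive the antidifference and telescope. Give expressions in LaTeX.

S(n) = \frac{n \left(- 3 n^{2} - 11 n - 14\right)}{8 \left(n^{3} + 9 n^{2} + 26 n + 24\right)}

t_(k+1)/t_k = (k + 1)*(2*k + 2*(k + 1)**2 + 5)/((k + 5)*(2*k**2 + 2*k + 3)).
A = k + 1, B = k + 5, C = k**2 + k + 3/2.
Key eq: (k + 1)·f(k+1) = (k + 4)·f(k) + (k**2 + k + 3/2).
deg f ≤ 3 (via 1,1,2).
Solve for f: f(k) = k*(k**2 + 2*k + 3)/4 (degree 3 ≤ 3).
R(k) = B(k−1)·f(k)/C(k) = k*(k + 4)*(k**2 + 2*k + 3)/(2*(2*k**2 + 2*k + 3)); s_k = R·t_k = k*(-k**2 - 2*k - 3)/(2*(k + 1)*(k + 2)*(k + 3)).
Check: Δs_k = (-2*k**2 - 2*k - 3)/(k**4 + 10*k**3 + 35*k**2 + 50*k + 24). ✓
Evaluate: s_(n+1) = (-n**3 - 5*n**2 - 10*n - 6)/(2*(n**3 + 9*n**2 + 26*n + 24)); subtract s_(1) = -1/8 ⇒ S(n) = n*(-3*n**2 - 11*n - 14)/(8*(n**3 + 9*n**2 + 26*n + 24)).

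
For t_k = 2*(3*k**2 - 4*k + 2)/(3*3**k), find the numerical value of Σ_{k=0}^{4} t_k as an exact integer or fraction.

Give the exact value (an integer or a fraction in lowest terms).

Σ = 656/243

Ratio r(k) = (3*k**2 + 2*k + 1)/(3*(3*k**2 - 4*k + 2)).
A = 1/3, B = 1, C = k**2 - 4*k/3 + 2/3.
Need (1/3)·f(k+1) − (1)·f(k) = k**2 - 4*k/3 + 2/3.
From deg A=0, deg B=0, deg C=2: d=2.
Match coefficients ⇒ f(k) = -(3*k**2 - k + 3)/2.
Then R = B(k−1)f/C = -3*(3*k**2 - k + 3)/(2*(3*k**2 - 4*k + 2)), so s_k = R(k)·t_k = (-3*k**2 + k - 3)/3**k.
Δs = 2*(3*k**2 - 4*k + 2)/(3*3**k), as required.
Evaluate s at k=5 and k=0: -73/243 and -3; difference 656/243.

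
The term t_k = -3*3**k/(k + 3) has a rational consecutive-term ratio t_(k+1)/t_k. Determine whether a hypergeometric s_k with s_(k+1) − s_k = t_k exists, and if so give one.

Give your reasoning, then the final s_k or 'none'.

Compute t_(k+1)/t_k: get 3*(k + 3)/(k + 4).
So A=3*k + 9 and B=k + 4, with C=1.
f must satisfy (3*k + 9)·f(k+1) − (k + 3)·f(k) = 1.
d = -1 from the (1,1,0) case.
d = -1 < 0 ⇒ no nonzero polynomial f; not summable.

not Gosper-summable; s_k does not exist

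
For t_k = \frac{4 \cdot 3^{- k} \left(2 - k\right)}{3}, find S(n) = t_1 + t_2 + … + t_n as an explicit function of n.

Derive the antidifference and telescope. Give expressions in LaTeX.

S(n) = 3^{- n - 1} \left(3^{n} + 2 n - 1\right)

Step 1: r(k) = (k - 1)/(3*(k - 2)).
Factor: A=1/3; B=1; C=k - 2.
Need (1/3)·f(k+1) − (1)·f(k) = k - 2.
From deg A=0, deg B=0, deg C=1: d=1.
Solving with deg f ≤ 1: f(k) = -3*(2*k - 3)/4.
Get s_k = R·t_k = (2*k - 3)/3**k with R(k) = B(k−1)f(k)/C(k) = -3*(2*k - 3)/(4*(k - 2)).
Δs = 4*(2 - k)/(3*3**k), as required.
s_(n+1) = 3**(-n - 1)*(2*n - 1) and s_(1) = -1/3, so S(n) = 3**(-n - 1)*(3**n + 2*n - 1).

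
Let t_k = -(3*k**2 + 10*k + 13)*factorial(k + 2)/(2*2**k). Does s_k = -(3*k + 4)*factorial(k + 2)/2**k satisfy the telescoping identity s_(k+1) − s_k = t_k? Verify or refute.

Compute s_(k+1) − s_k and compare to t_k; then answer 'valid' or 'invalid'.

valid; difference matches t_k

s_(k+1) = -(3*k + 7)*factorial(k + 3)/(2*2**k)
s_(k+1) − s_k = -(3*k**2 + 10*k + 13)*factorial(k + 2)/(2*2**k)
(s_(k+1) − s_k) − t_k = 0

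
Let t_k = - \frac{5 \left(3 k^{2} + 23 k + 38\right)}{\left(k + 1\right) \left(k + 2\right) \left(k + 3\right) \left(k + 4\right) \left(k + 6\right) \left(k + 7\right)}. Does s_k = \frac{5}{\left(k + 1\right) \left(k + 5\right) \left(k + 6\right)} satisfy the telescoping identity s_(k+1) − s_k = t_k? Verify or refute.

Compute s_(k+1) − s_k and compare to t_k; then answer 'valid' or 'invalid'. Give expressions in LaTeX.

Invalid: residual \frac{10 \left(4 k^{2} + 27 k + 41\right)}{k^{7} + 28 k^{6} + 322 k^{5} + 1960 k^{4} + 6769 k^{3} + 13132 k^{2} + 13068 k + 5040} ≠ 0.

s_(k+1) = 5/((k + 2)*(k + 6)*(k + 7))
s_(k+1) − s_k = 15*(-k - 3)/(k**5 + 21*k**4 + 163*k**3 + 567*k**2 + 844*k + 420)
(s_(k+1) − s_k) − t_k = 10*(4*k**2 + 27*k + 41)/(k**7 + 28*k**6 + 322*k**5 + 1960*k**4 + 6769*k**3 + 13132*k**2 + 13068*k + 5040)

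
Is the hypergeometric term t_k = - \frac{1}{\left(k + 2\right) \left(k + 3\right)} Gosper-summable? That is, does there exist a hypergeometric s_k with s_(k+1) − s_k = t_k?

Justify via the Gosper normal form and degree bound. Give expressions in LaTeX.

Yes. s_k = - \frac{k}{2 k + 4}.

t_(k+1)/t_k = (k + 2)/(k + 4).
A = k + 2, B = k + 4, C = 1.
Solve (k + 2)·f(k+1) − (k + 3)·f(k) = 1.
d = 1 from the (1,1,0) case.
Solve for f: f(k) = k/2 (degree 1 ≤ 1).
Certificate R = B(k−1)f/C = k*(k + 3)/2 gives s_k = -k/(2*k + 4).
Verify: -1/(k**2 + 5*k + 6) matches t_k.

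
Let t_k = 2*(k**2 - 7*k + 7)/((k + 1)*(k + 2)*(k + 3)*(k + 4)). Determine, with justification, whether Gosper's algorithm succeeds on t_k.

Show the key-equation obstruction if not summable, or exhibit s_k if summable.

Compute t_(k+1)/t_k: get -(k + 1)*(7*k - (k + 1)**2)/((k + 5)*(k**2 - 7*k + 7)).
A = k + 1, B = k + 5, C = k**2 - 7*k + 7.
Need (k + 1)·f(k+1) − (k + 4)·f(k) = k**2 - 7*k + 7.
From deg A=1, deg B=1, deg C=2: d=3.
A polynomial solution: f(k) = k*(k**2 + 3*k + 17)/3.
Then R = B(k−1)f/C = k*(k + 4)*(k**2 + 3*k + 17)/(3*(k**2 - 7*k + 7)), so s_k = R(k)·t_k = 2*k*(k**2 + 3*k + 17)/(3*(k + 1)*(k + 2)*(k + 3)).
s_(k+1) − s_k = 2*(k**2 - 7*k + 7)/(k**4 + 10*k**3 + 35*k**2 + 50*k + 24) = t_k.

Yes. s_k = 2*k*(k**2 + 3*k + 17)/(3*(k + 1)*(k + 2)*(k + 3)).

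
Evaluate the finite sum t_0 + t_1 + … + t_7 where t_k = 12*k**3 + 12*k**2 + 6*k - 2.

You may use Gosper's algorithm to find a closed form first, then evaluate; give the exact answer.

Σ = 11240

r(k) = (6*k**3 + 24*k**2 + 33*k + 14)/(6*k**3 + 6*k**2 + 3*k - 1) after simplifying.
Take A(k)=1, B(k)=1, C(k)=k**3 + k**2 + k/2 - 1/6.
Key eq: (1)·f(k+1) = (1)·f(k) + (k**3 + k**2 + k/2 - 1/6).
d = 4 from the (0,0,3) case.
A polynomial solution: f(k) = k*(3*k**3 - 2*k**2 - 3)/12.
Certificate R = B(k−1)f/C = k*(3*k**3 - 2*k**2 - 3)/(2*(6*k**3 + 6*k**2 + 3*k - 1)) gives s_k = k*(3*k**3 - 2*k**2 - 3).
Verify: 12*k**3 + 12*k**2 + 6*k - 2 matches t_k.
Σ_(k=0)^(7) t_k = s_(8) − s_(0) = 11240 − (0) = 11240.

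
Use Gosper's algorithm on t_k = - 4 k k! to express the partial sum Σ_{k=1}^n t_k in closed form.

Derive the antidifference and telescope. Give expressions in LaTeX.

S(n) = 4 - 4 \left(n + 1\right)!

The ratio is (k + 1)**2/k.
Take A(k)=k + 1, B(k)=1, C(k)=k.
Key eq: (k + 1)·f(k+1) = (1)·f(k) + (k).
From deg A=1, deg B=0, deg C=1: d=0.
Solving with deg f ≤ 0: f(k) = 1.
Get s_k = R·t_k = -4*factorial(k) with R(k) = B(k−1)f(k)/C(k) = 1/k.
Check: Δs_k = -4*k*factorial(k). ✓
Evaluate: s_(n+1) = -4*factorial(n + 1); subtract s_(1) = -4 ⇒ S(n) = 4 - 4*factorial(n + 1).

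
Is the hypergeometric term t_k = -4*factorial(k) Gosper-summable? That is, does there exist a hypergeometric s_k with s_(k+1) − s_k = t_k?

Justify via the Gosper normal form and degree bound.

No — key equation has no polynomial f.

t_(k+1)/t_k = k + 1.
Factor: A=k + 1; B=1; C=1.
Solve (k + 1)·f(k+1) − (1)·f(k) = 1.
deg f ≤ -1 (via 1,0,0).
Negative degree bound (-1): no f exists, t_k not Gosper-summable.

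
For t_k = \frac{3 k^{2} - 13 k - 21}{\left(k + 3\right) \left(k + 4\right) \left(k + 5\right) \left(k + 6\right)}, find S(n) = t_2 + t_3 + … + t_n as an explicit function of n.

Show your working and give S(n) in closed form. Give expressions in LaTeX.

Ratio r(k) = (k + 3)*(13*k - 3*(k + 1)**2 + 34)/((k + 7)*(-3*k**2 + 13*k + 21)).
Gosper form: A/B · C(k+1)/C(k) with A=k + 3, B=k + 7, C=k**2 - 13*k/3 - 7.
Set up (k + 3)·f(k+1) − (k + 6)·f(k) − (k**2 - 13*k/3 - 7) = 0.
deg f ≤ 3 (via 1,1,2).
Match coefficients ⇒ f(k) = -k*(3*k + 4)/3.
R(k) = B(k−1)·f(k)/C(k) = -k*(k + 6)*(3*k + 4)/(3*k**2 - 13*k - 21); s_k = R·t_k = k*(-3*k - 4)/((k + 3)*(k + 4)*(k + 5)).
Verify: (3*k**2 - 13*k - 21)/(k**4 + 18*k**3 + 119*k**2 + 342*k + 360) matches t_k.
Evaluate: s_(n+1) = (-3*n**2 - 10*n - 7)/(n**3 + 15*n**2 + 74*n + 120); subtract s_(2) = -2/21 ⇒ S(n) = (2*n**3 - 33*n**2 - 62*n + 93)/(21*(n**3 + 15*n**2 + 74*n + 120)).

S(n) = \frac{2 n^{3} - 33 n^{2} - 62 n + 93}{21 \left(n^{3} + 15 n^{2} + 74 n + 120\right)}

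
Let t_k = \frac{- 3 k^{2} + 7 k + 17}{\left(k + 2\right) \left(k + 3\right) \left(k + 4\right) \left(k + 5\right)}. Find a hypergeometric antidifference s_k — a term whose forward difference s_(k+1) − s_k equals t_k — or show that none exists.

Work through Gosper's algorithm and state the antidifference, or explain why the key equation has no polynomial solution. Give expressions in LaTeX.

r(k) = (k + 2)*(7*k - 3*(k + 1)**2 + 24)/((k + 6)*(-3*k**2 + 7*k + 17)) after simplifying.
Factor: A=k + 2; B=k + 6; C=k**2 - 7*k/3 - 17/3.
f must satisfy (k + 2)·f(k+1) − (k + 5)·f(k) = k**2 - 7*k/3 - 17/3.
Degrees (1,1,2) ⇒ d ≤ 3.
A polynomial solution: f(k) = -k*(k**2 + 81*k + 122)/72.
Get s_k = R·t_k = k*(k**2 + 81*k + 122)/(24*(k + 2)*(k + 3)*(k + 4)) with R(k) = B(k−1)f(k)/C(k) = -k*(k + 5)*(k**2 + 81*k + 122)/(24*(3*k**2 - 7*k - 17)).
Δs = (-3*k**2 + 7*k + 17)/(k**4 + 14*k**3 + 71*k**2 + 154*k + 120), as required.

s_k = \frac{k \left(k^{2} + 81 k + 122\right)}{24 \left(k + 2\right) \left(k + 3\right) \left(k + 4\right)}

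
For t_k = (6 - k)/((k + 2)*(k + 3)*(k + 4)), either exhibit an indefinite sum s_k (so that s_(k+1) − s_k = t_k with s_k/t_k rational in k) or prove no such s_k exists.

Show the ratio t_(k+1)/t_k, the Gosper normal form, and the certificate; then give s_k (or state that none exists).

s_k = k*(k + 8)/(3*(k + 2)*(k + 3))

t_(k+1)/t_k = (k - 5)*(k + 2)/((k - 6)*(k + 5)).
Gosper form: A/B · C(k+1)/C(k) with A=k + 2, B=k + 5, C=k - 6.
Set up (k + 2)·f(k+1) − (k + 4)·f(k) − (k - 6) = 0.
Degrees (1,1,1) ⇒ d ≤ 2.
Coefficient equations give f(k) = -k*(k + 8)/3.
Then R = B(k−1)f/C = -k*(k + 4)*(k + 8)/(3*(k - 6)), so s_k = R(k)·t_k = k*(k + 8)/(3*(k + 2)*(k + 3)).
Δs = (6 - k)/(k**3 + 9*k**2 + 26*k + 24), as required.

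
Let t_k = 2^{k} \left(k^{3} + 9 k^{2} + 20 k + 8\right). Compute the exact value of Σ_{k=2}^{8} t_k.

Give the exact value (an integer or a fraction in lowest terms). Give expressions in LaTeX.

Compute t_(k+1)/t_k: get 2*(k**3 + 12*k**2 + 41*k + 38)/(k**3 + 9*k**2 + 20*k + 8).
Gosper form: A/B · C(k+1)/C(k) with A=2, B=1, C=k**3 + 9*k**2 + 20*k + 8.
Set up (2)·f(k+1) − (1)·f(k) − (k**3 + 9*k**2 + 20*k + 8) = 0.
From deg A=0, deg B=0, deg C=3: d=3.
Solve for f: f(k) = k**3 + 3*k**2 + 2*k - 4 (degree 3 ≤ 3).
Get s_k = R·t_k = 2**k*(k**3 + 3*k**2 + 2*k - 4) with R(k) = B(k−1)f(k)/C(k) = (k**3 + 3*k**2 + 2*k - 4)/(k**3 + 9*k**2 + 20*k + 8).
Verify: 2**k*(k**3 + 9*k**2 + 20*k + 8) matches t_k.
Telescoping: Σ = s_(9) − s_(2) = 504832 − (80) = 504752.

Σ = 504752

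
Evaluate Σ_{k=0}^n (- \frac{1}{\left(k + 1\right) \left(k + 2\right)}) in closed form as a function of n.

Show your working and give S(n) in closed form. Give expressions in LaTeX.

S(n) = \frac{- n - 1}{n + 2}

The ratio is (k + 1)/(k + 3).
Gosper form: A/B · C(k+1)/C(k) with A=k + 1, B=k + 3, C=1.
Set up (k + 1)·f(k+1) − (k + 2)·f(k) − (1) = 0.
From deg A=1, deg B=1, deg C=0: d=1.
Solve for f: f(k) = k (degree 1 ≤ 1).
R(k) = B(k−1)·f(k)/C(k) = k*(k + 2); s_k = R·t_k = -k/(k + 1).
Check: Δs_k = -1/(k**2 + 3*k + 2). ✓
Evaluate: s_(n+1) = (-n - 1)/(n + 2); subtract s_(0) = 0 ⇒ S(n) = (-n - 1)/(n + 2).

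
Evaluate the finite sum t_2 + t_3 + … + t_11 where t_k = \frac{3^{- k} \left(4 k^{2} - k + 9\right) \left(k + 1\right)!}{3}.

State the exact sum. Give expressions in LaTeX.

Ratio r(k) = (k + 2)*(-k + 4*(k + 1)**2 + 8)/(3*(4*k**2 - k + 9)).
A = k/3 + 2/3, B = 1, C = k**2 - k/4 + 9/4.
Solve (k/3 + 2/3)·f(k+1) − (1)·f(k) = k**2 - k/4 + 9/4.
deg f ≤ 1 (via 1,0,2).
Solving with deg f ≤ 1: f(k) = 3*(4*k - 1)/4.
So s_k = (B(k−1)f/C)·t_k = (3*(4*k - 1)/(4*k**2 - k + 9))·t_k = (4*k - 1)*factorial(k + 1)/3**k.
Verify: (4*k**2 - k + 9)*factorial(k + 1)/(3*3**k) matches t_k.
Σ_(k=2)^(11) t_k = s_(12) − s_(2) = 1204403200/2187 − (14/3) = 1204392994/2187.

Σ = 1204392994/2187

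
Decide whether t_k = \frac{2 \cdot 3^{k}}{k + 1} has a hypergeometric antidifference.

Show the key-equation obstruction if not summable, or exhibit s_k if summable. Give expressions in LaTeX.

No. Not Gosper-summable.

t_(k+1)/t_k = 3*(k + 1)/(k + 2).
A = 3*k + 3, B = k + 2, C = 1.
f must satisfy (3*k + 3)·f(k+1) − (k + 1)·f(k) = 1.
Bound: deg f ≤ -1.
Bound -1 < 0, so the key equation has no polynomial solution.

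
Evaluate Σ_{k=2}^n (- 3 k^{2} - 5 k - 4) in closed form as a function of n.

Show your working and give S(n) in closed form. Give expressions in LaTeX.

S(n) = - n^{3} - 4 n^{2} - 7 n + 12

r(k) = (3*k**2 + 11*k + 12)/(3*k**2 + 5*k + 4) after simplifying.
Normal form (A,B,C) = (1, 1, k**2 + 5*k/3 + 4/3).
Key eq: (1)·f(k+1) = (1)·f(k) + (k**2 + 5*k/3 + 4/3).
Degrees (0,0,2) ⇒ d ≤ 3.
Coefficient equations give f(k) = k*(k**2 + k + 2)/3.
Then R = B(k−1)f/C = k*(k**2 + k + 2)/(3*k**2 + 5*k + 4), so s_k = R(k)·t_k = k*(-k**2 - k - 2).
Δs = -3*k**2 - 5*k - 4, as required.
Σ_(k=2)^n t_k = s_(n+1) − s_(2) = (-n**3 - 4*n**2 - 7*n - 4) − (-16), i.e. -n**3 - 4*n**2 - 7*n + 12.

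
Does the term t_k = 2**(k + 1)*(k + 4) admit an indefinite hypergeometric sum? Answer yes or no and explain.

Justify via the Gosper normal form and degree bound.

Yes. s_k = 2**(k + 1)*(k + 2).

Ratio r(k) = 2*(k + 5)/(k + 4).
Gosper form: A/B · C(k+1)/C(k) with A=2, B=1, C=k + 4.
Solve (2)·f(k+1) − (1)·f(k) = k + 4.
From deg A=0, deg B=0, deg C=1: d=1.
Solving with deg f ≤ 1: f(k) = k + 2.
Get s_k = R·t_k = 2**(k + 1)*(k + 2) with R(k) = B(k−1)f(k)/C(k) = (k + 2)/(k + 4).
Verify: 2**(k + 1)*(k + 4) matches t_k.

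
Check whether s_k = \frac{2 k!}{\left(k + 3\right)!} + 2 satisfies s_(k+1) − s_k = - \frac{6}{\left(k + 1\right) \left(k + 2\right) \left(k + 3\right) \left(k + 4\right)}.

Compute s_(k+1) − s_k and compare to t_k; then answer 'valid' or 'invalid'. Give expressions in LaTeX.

s_(k+1) = 2*factorial(k + 1)/factorial(k + 4) + 2
s_(k+1) − s_k = -6/((k + 1)*(k + 2)*(k + 3)*(k + 4))
(s_(k+1) − s_k) − t_k = 0

valid (s_(k+1) − s_k reduces to t_k)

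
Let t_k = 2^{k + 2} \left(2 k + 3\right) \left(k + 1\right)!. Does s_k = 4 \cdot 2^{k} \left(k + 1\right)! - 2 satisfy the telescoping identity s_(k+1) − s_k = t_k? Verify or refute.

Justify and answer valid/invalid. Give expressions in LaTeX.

valid (s_(k+1) − s_k reduces to t_k)

s_(k+1) = 4*2**(k + 1)*factorial(k + 2) - 2
s_(k+1) − s_k = 2**(k + 2)*(2*k + 3)*factorial(k + 1)
(s_(k+1) − s_k) − t_k = 0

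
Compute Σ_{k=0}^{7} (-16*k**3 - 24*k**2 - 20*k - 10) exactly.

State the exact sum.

Σ = -16544

Ratio r(k) = (8*k**3 + 36*k**2 + 58*k + 35)/(8*k**3 + 12*k**2 + 10*k + 5).
Gosper form: A/B · C(k+1)/C(k) with A=1, B=1, C=k**3 + 3*k**2/2 + 5*k/4 + 5/8.
Solve (1)·f(k+1) − (1)·f(k) = k**3 + 3*k**2/2 + 5*k/4 + 5/8.
d = 4 from the (0,0,3) case.
Match coefficients ⇒ f(k) = k*(2*k**3 + k + 2)/8.
Certificate R = B(k−1)f/C = k*(2*k**3 + k + 2)/(8*k**3 + 12*k**2 + 10*k + 5) gives s_k = 2*k*(-2*k**3 - k - 2).
s_(k+1) − s_k = -16*k**3 - 24*k**2 - 20*k - 10 = t_k.
Evaluate s at k=8 and k=0: -16544 and 0; difference -16544.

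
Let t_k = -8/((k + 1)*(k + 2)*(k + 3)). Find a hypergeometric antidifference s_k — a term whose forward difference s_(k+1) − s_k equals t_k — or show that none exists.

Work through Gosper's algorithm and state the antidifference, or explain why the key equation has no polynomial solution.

r(k) = (k + 1)/(k + 4) after simplifying.
So A=k + 1 and B=k + 4, with C=1.
Set up (k + 1)·f(k+1) − (k + 3)·f(k) − (1) = 0.
Degrees (1,1,0) ⇒ d ≤ 2.
Solve for f: f(k) = k*(k + 3)/4 (degree 2 ≤ 2).
Then R = B(k−1)f/C = k*(k + 3)**2/4, so s_k = R(k)·t_k = 2*k*(-k - 3)/((k + 1)*(k + 2)).
Check: Δs_k = -8/(k**3 + 6*k**2 + 11*k + 6). ✓

s_k = 2*k*(-k - 3)/((k + 1)*(k + 2))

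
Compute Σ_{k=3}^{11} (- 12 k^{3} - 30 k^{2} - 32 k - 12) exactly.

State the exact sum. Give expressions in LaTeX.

Σ = -69318

r(k) = (6*k**3 + 33*k**2 + 64*k + 43)/(6*k**3 + 15*k**2 + 16*k + 6) after simplifying.
Normal form (A,B,C) = (1, 1, k**3 + 5*k**2/2 + 8*k/3 + 1).
f must satisfy (1)·f(k+1) − (1)·f(k) = k**3 + 5*k**2/2 + 8*k/3 + 1.
deg f ≤ 4 (via 0,0,3).
A polynomial solution: f(k) = k*(3*k + 1)*(k**2 + k + 1)/12.
Then R = B(k−1)f/C = k*(3*k + 1)*(k**2 + k + 1)/(2*(6*k**3 + 15*k**2 + 16*k + 6)), so s_k = R(k)·t_k = k*(-3*k**3 - 4*k**2 - 4*k - 1).
s_(k+1) − s_k = -12*k**3 - 30*k**2 - 32*k - 12 = t_k.
Evaluate s at k=12 and k=3: -69708 and -390; difference -69318.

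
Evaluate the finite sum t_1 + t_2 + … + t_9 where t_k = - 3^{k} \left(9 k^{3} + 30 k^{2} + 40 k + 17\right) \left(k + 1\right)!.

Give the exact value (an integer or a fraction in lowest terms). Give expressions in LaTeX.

Σ = -685900712851182

r(k) = 3*(9*k**4 + 75*k**3 + 241*k**2 + 350*k + 192)/(9*k**3 + 30*k**2 + 40*k + 17) after simplifying.
So A=3*k + 6 and B=1, with C=k**3 + 10*k**2/3 + 40*k/9 + 17/9.
Solve (3*k + 6)·f(k+1) − (1)·f(k) = k**3 + 10*k**2/3 + 40*k/9 + 17/9.
Degrees (1,0,3) ⇒ d ≤ 2.
Solving with deg f ≤ 2: f(k) = (3*k**2 - k + 1)/9.
Get s_k = R·t_k = -3**k*(3*k**2 - k + 1)*factorial(k + 1) with R(k) = B(k−1)f(k)/C(k) = (3*k**2 - k + 1)/(9*k**3 + 30*k**2 + 40*k + 17).
Δs = -3**k*(9*k**3 + 30*k**2 + 40*k + 17)*factorial(k + 1), as required.
Evaluate s at k=10 and k=1: -685900712851200 and -18; difference -685900712851182.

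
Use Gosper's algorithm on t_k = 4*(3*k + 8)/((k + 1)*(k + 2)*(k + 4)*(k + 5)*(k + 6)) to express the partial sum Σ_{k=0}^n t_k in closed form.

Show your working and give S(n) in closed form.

Ratio r(k) = (k + 1)*(k + 4)*(3*k + 11)/((k + 3)*(k + 7)*(3*k + 8)).
Gosper form: A/B · C(k+1)/C(k) with A=k + 1, B=k + 7, C=k**2 + 17*k/3 + 8.
Set up (k + 1)·f(k+1) − (k + 6)·f(k) − (k**2 + 17*k/3 + 8) = 0.
Bound: deg f ≤ 5.
Match coefficients ⇒ f(k) = k*(k + 2)*(k + 3)*(k**2 + 10*k + 29)/60.
So s_k = (B(k−1)f/C)·t_k = (k*(k + 2)*(k + 6)*(k**2 + 10*k + 29)/(20*(3*k + 8)))·t_k = k*(k**2 + 10*k + 29)/(5*(k**3 + 10*k**2 + 29*k + 20)).
Verify: 4*(3*k + 8)/(k**5 + 18*k**4 + 121*k**3 + 372*k**2 + 508*k + 240) matches t_k.
Σ_(k=0)^n t_k = s_(n+1) − s_(0) = ((n**3 + 13*n**2 + 52*n + 40)/(5*(n**3 + 13*n**2 + 52*n + 60))) − (0), i.e. (n**3 + 13*n**2 + 52*n + 40)/(5*(n**3 + 13*n**2 + 52*n + 60)).

S(n) = (n**3 + 13*n**2 + 52*n + 40)/(5*(n**3 + 13*n**2 + 52*n + 60))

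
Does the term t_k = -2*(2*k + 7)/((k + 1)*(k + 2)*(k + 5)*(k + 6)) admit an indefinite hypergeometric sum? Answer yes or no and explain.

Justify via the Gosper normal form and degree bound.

Compute t_(k+1)/t_k: get (k + 1)*(k + 5)*(2*k + 9)/((k + 3)*(k + 7)*(2*k + 7)).
So A=k + 1 and B=k + 7, with C=k**3 + 21*k**2/2 + 73*k/2 + 42.
Need (k + 1)·f(k+1) − (k + 6)·f(k) = k**3 + 21*k**2/2 + 73*k/2 + 42.
deg f ≤ 5 (via 1,1,3).
Match coefficients ⇒ f(k) = k*(k + 2)*(k + 3)*(k + 4)*(k + 6)/10.
So s_k = (B(k−1)f/C)·t_k = (k*(k + 2)*(k + 6)**2/(5*(2*k + 7)))·t_k = 2*k*(-k - 6)/(5*(k**2 + 6*k + 5)).
Check: Δs_k = 2*(-2*k - 7)/(k**4 + 14*k**3 + 65*k**2 + 112*k + 60). ✓

Yes. s_k = 2*k*(-k - 6)/(5*(k**2 + 6*k + 5)).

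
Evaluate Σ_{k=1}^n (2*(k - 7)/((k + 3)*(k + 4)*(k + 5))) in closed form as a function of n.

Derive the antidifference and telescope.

r(k) = (k - 6)*(k + 3)/((k - 7)*(k + 6)) after simplifying.
Normal form (A,B,C) = (k + 3, k + 6, k - 7).
Solve (k + 3)·f(k+1) − (k + 5)·f(k) = k - 7.
deg f ≤ 2 (via 1,1,1).
A polynomial solution: f(k) = -k*(k + 13)/6.
Certificate R = B(k−1)f/C = -k*(k + 5)*(k + 13)/(6*(k - 7)) gives s_k = k*(-k - 13)/(3*(k + 3)*(k + 4)).
Check: Δs_k = 2*(k - 7)/(k**3 + 12*k**2 + 47*k + 60). ✓
Σ_(k=1)^n t_k = s_(n+1) − s_(1) = ((-n**2 - 15*n - 14)/(3*(n**2 + 9*n + 20))) − (-7/30), i.e. n*(-n - 29)/(10*(n**2 + 9*n + 20)).

S(n) = n*(-n - 29)/(10*(n**2 + 9*n + 20))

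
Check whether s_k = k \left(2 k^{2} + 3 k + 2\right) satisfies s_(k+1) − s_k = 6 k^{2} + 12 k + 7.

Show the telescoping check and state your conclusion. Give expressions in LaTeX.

s_(k+1) = (k + 1)*(3*k + 2*(k + 1)**2 + 5)
s_(k+1) − s_k = 6*k**2 + 12*k + 7
(s_(k+1) − s_k) − t_k = 0

Valid — Δs_k = t_k.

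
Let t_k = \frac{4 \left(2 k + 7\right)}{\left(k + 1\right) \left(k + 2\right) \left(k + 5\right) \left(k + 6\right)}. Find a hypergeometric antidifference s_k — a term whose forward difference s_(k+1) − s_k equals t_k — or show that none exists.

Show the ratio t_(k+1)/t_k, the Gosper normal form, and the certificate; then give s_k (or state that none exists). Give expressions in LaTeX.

Compute t_(k+1)/t_k: get (k + 1)*(k + 5)*(2*k + 9)/((k + 3)*(k + 7)*(2*k + 7)).
A = k + 1, B = k + 7, C = k**3 + 21*k**2/2 + 73*k/2 + 42.
Key eq: (k + 1)·f(k+1) = (k + 6)·f(k) + (k**3 + 21*k**2/2 + 73*k/2 + 42).
Degrees (1,1,3) ⇒ d ≤ 5.
Coefficient equations give f(k) = k*(k + 2)*(k + 3)*(k + 4)*(k + 6)/10.
R(k) = B(k−1)·f(k)/C(k) = k*(k + 2)*(k + 6)**2/(5*(2*k + 7)); s_k = R·t_k = 4*k*(k + 6)/(5*(k**2 + 6*k + 5)).
Verify: 4*(2*k + 7)/(k**4 + 14*k**3 + 65*k**2 + 112*k + 60) matches t_k.

s_k = \frac{4 k \left(k + 6\right)}{5 \left(k^{2} + 6 k + 5\right)}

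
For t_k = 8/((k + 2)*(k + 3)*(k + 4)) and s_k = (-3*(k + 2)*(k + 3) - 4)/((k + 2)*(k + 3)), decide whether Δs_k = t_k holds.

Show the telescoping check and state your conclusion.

Valid: the claim telescopes to t_k.

s_(k+1) = (-3*(k + 3)*(k + 4) - 4)/((k + 3)*(k + 4))
s_(k+1) − s_k = 8/(k**3 + 9*k**2 + 26*k + 24)
(s_(k+1) − s_k) − t_k = 0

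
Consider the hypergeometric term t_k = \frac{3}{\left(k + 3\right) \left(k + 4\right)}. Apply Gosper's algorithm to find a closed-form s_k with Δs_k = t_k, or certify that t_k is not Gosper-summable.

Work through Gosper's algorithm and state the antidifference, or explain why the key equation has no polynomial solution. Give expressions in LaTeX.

s_k = \frac{k}{k + 3}

The ratio is (k + 3)/(k + 5).
So A=k + 3 and B=k + 5, with C=1.
Solve (k + 3)·f(k+1) − (k + 4)·f(k) = 1.
Bound: deg f ≤ 1.
Coefficient equations give f(k) = k/3.
Get s_k = R·t_k = k/(k + 3) with R(k) = B(k−1)f(k)/C(k) = k*(k + 4)/3.
Δs = 3/(k**2 + 7*k + 12), as required.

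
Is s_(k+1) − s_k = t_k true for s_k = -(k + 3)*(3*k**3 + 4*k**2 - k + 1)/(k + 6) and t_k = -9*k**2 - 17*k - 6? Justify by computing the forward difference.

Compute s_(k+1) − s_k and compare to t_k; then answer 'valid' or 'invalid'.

Invalid: residual 3*(6*k**3 + 67*k**2 + 109*k + 35)/(k**2 + 13*k + 42) ≠ 0.

s_(k+1) = -(k + 4)*(-k + 3*(k + 1)**3 + 4*(k + 1)**2)/(k + 7)
s_(k+1) − s_k = (-9*k**4 - 116*k**3 - 404*k**2 - 465*k - 147)/(k**2 + 13*k + 42)
(s_(k+1) − s_k) − t_k = 3*(6*k**3 + 67*k**2 + 109*k + 35)/(k**2 + 13*k + 42)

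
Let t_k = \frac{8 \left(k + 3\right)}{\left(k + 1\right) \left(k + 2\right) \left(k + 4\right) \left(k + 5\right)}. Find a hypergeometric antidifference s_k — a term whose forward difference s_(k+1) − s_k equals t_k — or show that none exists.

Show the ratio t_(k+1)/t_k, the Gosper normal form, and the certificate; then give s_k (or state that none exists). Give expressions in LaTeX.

The ratio is (k + 1)*(k + 4)**2/((k + 3)**2*(k + 6)).
Take A(k)=k + 1, B(k)=k + 6, C(k)=k**2 + 6*k + 9.
Key eq: (k + 1)·f(k+1) = (k + 5)·f(k) + (k**2 + 6*k + 9).
From deg A=1, deg B=1, deg C=2: d=4.
Solving with deg f ≤ 4: f(k) = k*(k + 2)*(k + 3)*(k + 5)/8.
Certificate R = B(k−1)f/C = k*(k + 2)*(k + 5)**2/(8*(k + 3)) gives s_k = k*(k + 5)/(k**2 + 5*k + 4).
s_(k+1) − s_k = 8*(k + 3)/(k**4 + 12*k**3 + 49*k**2 + 78*k + 40) = t_k.

s_k = \frac{k \left(k + 5\right)}{k^{2} + 5 k + 4}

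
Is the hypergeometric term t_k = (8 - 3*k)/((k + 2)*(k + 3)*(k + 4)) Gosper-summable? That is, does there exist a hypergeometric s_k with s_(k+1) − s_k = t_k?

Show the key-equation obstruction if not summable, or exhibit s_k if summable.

Yes. s_k = k*(k + 23)/(6*(k + 2)*(k + 3)).

r(k) = (k + 2)*(3*k - 5)/((k + 5)*(3*k - 8)) after simplifying.
Take A(k)=k + 2, B(k)=k + 5, C(k)=k - 8/3.
Need (k + 2)·f(k+1) − (k + 4)·f(k) = k - 8/3.
Degrees (1,1,1) ⇒ d ≤ 2.
Solve for f: f(k) = -k*(k + 23)/18 (degree 2 ≤ 2).
So s_k = (B(k−1)f/C)·t_k = (-k*(k + 4)*(k + 23)/(6*(3*k - 8)))·t_k = k*(k + 23)/(6*(k + 2)*(k + 3)).
Verify: (8 - 3*k)/(k**3 + 9*k**2 + 26*k + 24) matches t_k.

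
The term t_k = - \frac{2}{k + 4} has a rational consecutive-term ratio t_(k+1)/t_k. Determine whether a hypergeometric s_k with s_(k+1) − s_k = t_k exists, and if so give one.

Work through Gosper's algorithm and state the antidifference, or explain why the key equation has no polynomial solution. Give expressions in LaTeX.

Ratio r(k) = (k + 4)/(k + 5).
Normal form (A,B,C) = (k + 4, k + 5, 1).
Solve (k + 4)·f(k+1) − (k + 4)·f(k) = 1.
d = 0 from the (1,1,0) case.
Generic f = c0 gives residual -1; -1 = 0 cannot hold, so t_k is not Gosper-summable.

none (Gosper's algorithm certifies no s_k)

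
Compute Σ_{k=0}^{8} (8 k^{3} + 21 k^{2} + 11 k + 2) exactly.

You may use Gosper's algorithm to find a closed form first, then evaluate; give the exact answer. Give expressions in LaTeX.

The ratio is (8*k**3 + 45*k**2 + 77*k + 42)/(8*k**3 + 21*k**2 + 11*k + 2).
So A=1 and B=1, with C=k**3 + 21*k**2/8 + 11*k/8 + 1/4.
Need (1)·f(k+1) − (1)·f(k) = k**3 + 21*k**2/8 + 11*k/8 + 1/4.
From deg A=0, deg B=0, deg C=3: d=4.
Solving with deg f ≤ 4: f(k) = k**2*(2*k**2 + 3*k - 3)/8.
R(k) = B(k−1)·f(k)/C(k) = k**2*(2*k**2 + 3*k - 3)/((k + 2)*(8*k**2 + 5*k + 1)); s_k = R·t_k = k**2*(2*k**2 + 3*k - 3).
Δs = 8*k**3 + 21*k**2 + 11*k + 2, as required.
Telescoping: Σ = s_(9) − s_(0) = 15066 − (0) = 15066.

Σ = 15066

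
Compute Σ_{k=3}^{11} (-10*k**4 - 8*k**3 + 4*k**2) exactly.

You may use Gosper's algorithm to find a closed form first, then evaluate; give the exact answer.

Σ = -432342

t_(k+1)/t_k = (k + 1)**2*(4*k + 5*(k + 1)**2 + 2)/(k**2*(5*k**2 + 4*k - 2)).
Take A(k)=1, B(k)=1, C(k)=k**4 + 4*k**3/5 - 2*k**2/5.
Key eq: (1)·f(k+1) = (1)·f(k) + (k**4 + 4*k**3/5 - 2*k**2/5).
Degrees (0,0,4) ⇒ d ≤ 5.
A polynomial solution: f(k) = k*(k - 1)*(2*k**3 - k**2 - 3*k + 1)/10.
R(k) = B(k−1)·f(k)/C(k) = (k - 1)*(2*k**3 - k**2 - 3*k + 1)/(2*k*(5*k**2 + 4*k - 2)); s_k = R·t_k = k*(-2*k**4 + 3*k**3 + 2*k**2 - 4*k + 1).
s_(k+1) − s_k = k**2*(-10*k**2 - 8*k + 4) = t_k.
Σ_(k=3)^(11) t_k = s_(12) − s_(3) = -432564 − (-222) = -432342.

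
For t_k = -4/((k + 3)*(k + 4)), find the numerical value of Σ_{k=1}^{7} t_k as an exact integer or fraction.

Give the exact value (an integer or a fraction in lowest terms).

Ratio r(k) = (k + 3)/(k + 5).
Normal form (A,B,C) = (k + 3, k + 5, 1).
Need (k + 3)·f(k+1) − (k + 4)·f(k) = 1.
Degrees (1,1,0) ⇒ d ≤ 1.
A polynomial solution: f(k) = k/3.
R(k) = B(k−1)·f(k)/C(k) = k*(k + 4)/3; s_k = R·t_k = -4*k/(3*k + 9).
Δs = -4/(k**2 + 7*k + 12), as required.
Σ_(k=1)^(7) t_k = s_(8) − s_(1) = -32/33 − (-1/3) = -7/11.

Σ = -7/11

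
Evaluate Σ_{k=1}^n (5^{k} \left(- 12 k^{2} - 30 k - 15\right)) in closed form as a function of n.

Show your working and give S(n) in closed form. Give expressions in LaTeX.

S(n) = - 15 \cdot 5^{n} n^{2} - 30 \cdot 5^{n} n - 15 \cdot 5^{n} + 15

Compute t_(k+1)/t_k: get 5*(4*k**2 + 18*k + 19)/(4*k**2 + 10*k + 5).
So A=5 and B=1, with C=k**2 + 5*k/2 + 5/4.
Need (5)·f(k+1) − (1)·f(k) = k**2 + 5*k/2 + 5/4.
Degrees (0,0,2) ⇒ d ≤ 2.
Coefficient equations give f(k) = k**2/4.
Certificate R = B(k−1)f/C = k**2/(4*k**2 + 10*k + 5) gives s_k = -3*5**k*k**2.
Check: Δs_k = 3*5**k*(k**2 - 5*(k + 1)**2). ✓
Σ_(k=1)^n t_k = s_(n+1) − s_(1) = (15*5**n*(-n**2 - 2*n - 1)) − (-15), i.e. -15*5**n*n**2 - 30*5**n*n - 15*5**n + 15.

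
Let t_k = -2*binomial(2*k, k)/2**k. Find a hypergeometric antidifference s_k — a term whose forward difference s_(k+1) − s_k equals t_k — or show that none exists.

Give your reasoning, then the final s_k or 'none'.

no hypergeometric antidifference exists

r(k) = (2*k + 1)/(k + 1) after simplifying.
Normal form (A,B,C) = (2*k + 1, k + 1, 1).
Solve (2*k + 1)·f(k+1) − (k)·f(k) = 1.
Bound: deg f ≤ -1.
Negative degree bound (-1): no f exists, t_k not Gosper-summable.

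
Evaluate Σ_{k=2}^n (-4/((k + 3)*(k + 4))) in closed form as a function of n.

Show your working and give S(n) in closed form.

S(n) = 4*(1 - n)/(5*(n + 4))

The ratio is (k + 3)/(k + 5).
Normal form (A,B,C) = (k + 3, k + 5, 1).
f must satisfy (k + 3)·f(k+1) − (k + 4)·f(k) = 1.
From deg A=1, deg B=1, deg C=0: d=1.
A polynomial solution: f(k) = k/3.
R(k) = B(k−1)·f(k)/C(k) = k*(k + 4)/3; s_k = R·t_k = -4*k/(3*k + 9).
Check: Δs_k = -4/(k**2 + 7*k + 12). ✓
Telescope: S(n) = s_(n+1) − s_(2) = 4*(-n - 1)/(3*(n + 4)) − (-8/15) = 4*(1 - n)/(5*(n + 4)).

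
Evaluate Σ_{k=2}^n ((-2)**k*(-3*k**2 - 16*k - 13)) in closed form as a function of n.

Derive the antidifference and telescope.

S(n) = -2*(-2)**n*n**2 - 12*(-2)**n*n - 12*(-2)**n - 52

r(k) = 2*(-3*k**2 - 22*k - 32)/(3*k**2 + 16*k + 13) after simplifying.
Normal form (A,B,C) = (-2, 1, k**2 + 16*k/3 + 13/3).
Solve (-2)·f(k+1) − (1)·f(k) = k**2 + 16*k/3 + 13/3.
d = 2 from the (0,0,2) case.
Solving with deg f ≤ 2: f(k) = -(k**2 + 4*k + 1)/3.
R(k) = B(k−1)·f(k)/C(k) = -(k**2 + 4*k + 1)/((k + 1)*(3*k + 13)); s_k = R·t_k = (-2)**k*(k**2 + 4*k + 1).
Check: Δs_k = (-2)**k*(-3*k**2 - 16*k - 13). ✓
Evaluate: s_(n+1) = (-2)**(n + 1)*(n**2 + 6*n + 6); subtract s_(2) = 52 ⇒ S(n) = -2*(-2)**n*n**2 - 12*(-2)**n*n - 12*(-2)**n - 52.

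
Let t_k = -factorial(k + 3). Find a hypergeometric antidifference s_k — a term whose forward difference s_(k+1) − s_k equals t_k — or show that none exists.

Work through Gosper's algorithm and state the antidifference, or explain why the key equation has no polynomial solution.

The ratio is k + 4.
A = k + 4, B = 1, C = 1.
Set up (k + 4)·f(k+1) − (1)·f(k) − (1) = 0.
Degrees (1,0,0) ⇒ d ≤ -1.
Negative degree bound (-1): no f exists, t_k not Gosper-summable.

no hypergeometric antidifference exists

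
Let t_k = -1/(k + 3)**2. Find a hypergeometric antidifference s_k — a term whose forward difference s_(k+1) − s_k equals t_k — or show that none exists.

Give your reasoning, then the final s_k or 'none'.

none — t_k is not Gosper-summable

r(k) = (k + 3)**2/(k + 4)**2 after simplifying.
Gosper form: A/B · C(k+1)/C(k) with A=k**2 + 6*k + 9, B=k**2 + 8*k + 16, C=1.
Key eq: (k**2 + 6*k + 9)·f(k+1) = (k**2 + 6*k + 9)·f(k) + (1).
d = 0 from the (2,2,0) case.
Put f(k) = c0: A·f(k+1) − B(k−1)·f(k) − C = -1; need -1 = 0 — inconsistent ⇒ no f, not summable.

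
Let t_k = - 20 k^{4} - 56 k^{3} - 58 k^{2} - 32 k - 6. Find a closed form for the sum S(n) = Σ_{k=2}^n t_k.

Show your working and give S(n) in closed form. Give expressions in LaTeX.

r(k) = (10*k**4 + 68*k**3 + 173*k**2 + 198*k + 86)/(10*k**4 + 28*k**3 + 29*k**2 + 16*k + 3) after simplifying.
Take A(k)=1, B(k)=1, C(k)=k**4 + 14*k**3/5 + 29*k**2/10 + 8*k/5 + 3/10.
Need (1)·f(k+1) − (1)·f(k) = k**4 + 14*k**3/5 + 29*k**2/10 + 8*k/5 + 3/10.
d = 5 from the (0,0,4) case.
A polynomial solution: f(k) = k*(4*k**4 + 4*k**3 - 2*k**2 + k - 1)/20.
R(k) = B(k−1)·f(k)/C(k) = k*(4*k**4 + 4*k**3 - 2*k**2 + k - 1)/(2*(10*k**4 + 28*k**3 + 29*k**2 + 16*k + 3)); s_k = R·t_k = k*(-4*k**4 - 4*k**3 + 2*k**2 - k + 1).
Verify: -20*k**4 - 56*k**3 - 58*k**2 - 32*k - 6 matches t_k.
Telescope: S(n) = s_(n+1) − s_(2) = -4*n**5 - 24*n**4 - 54*n**3 - 59*n**2 - 31*n - 6 − (-178) = -4*n**5 - 24*n**4 - 54*n**3 - 59*n**2 - 31*n + 172.

S(n) = - 4 n^{5} - 24 n^{4} - 54 n^{3} - 59 n^{2} - 31 n + 172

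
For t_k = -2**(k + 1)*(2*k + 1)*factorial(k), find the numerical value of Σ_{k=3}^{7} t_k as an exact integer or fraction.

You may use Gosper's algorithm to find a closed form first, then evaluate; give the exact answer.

t_(k+1)/t_k = 2*(k + 1)*(2*k + 3)/(2*k + 1).
So A=2*k + 2 and B=1, with C=k + 1/2.
Set up (2*k + 2)·f(k+1) − (1)·f(k) − (k + 1/2) = 0.
Degrees (1,0,1) ⇒ d ≤ 0.
Solve for f: f(k) = 1/2 (degree 0 ≤ 0).
Certificate R = B(k−1)f/C = 1/(2*k + 1) gives s_k = -2**(k + 1)*factorial(k).
Check: Δs_k = -2**(k + 1)*(2*k + 1)*factorial(k). ✓
Telescoping: Σ = s_(8) − s_(3) = -20643840 − (-96) = -20643744.

Σ = -20643744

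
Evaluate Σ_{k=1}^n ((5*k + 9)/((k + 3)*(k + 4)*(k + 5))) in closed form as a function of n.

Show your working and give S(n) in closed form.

S(n) = n*(17*n + 53)/(20*(n**2 + 9*n + 20))

t_(k+1)/t_k = (k + 3)*(5*k + 14)/((k + 6)*(5*k + 9)).
Factor: A=k + 3; B=k + 6; C=k + 9/5.
Need (k + 3)·f(k+1) − (k + 5)·f(k) = k + 9/5.
Bound: deg f ≤ 2.
A polynomial solution: f(k) = k*(k + 2)/5.
Certificate R = B(k−1)f/C = k*(k + 2)*(k + 5)/(5*k + 9) gives s_k = k*(k + 2)/((k + 3)*(k + 4)).
Δs = (5*k + 9)/(k**3 + 12*k**2 + 47*k + 60), as required.
Evaluate: s_(n+1) = (n**2 + 4*n + 3)/(n**2 + 9*n + 20); subtract s_(1) = 3/20 ⇒ S(n) = n*(17*n + 53)/(20*(n**2 + 9*n + 20)).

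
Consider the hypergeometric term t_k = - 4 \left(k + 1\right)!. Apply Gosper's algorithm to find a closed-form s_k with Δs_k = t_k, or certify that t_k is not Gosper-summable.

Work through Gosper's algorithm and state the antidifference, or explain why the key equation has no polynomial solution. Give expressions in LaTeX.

Compute t_(k+1)/t_k: get k + 2.
Take A(k)=k + 2, B(k)=1, C(k)=1.
Solve (k + 2)·f(k+1) − (1)·f(k) = 1.
Degrees (1,0,0) ⇒ d ≤ -1.
Negative degree bound (-1): no f exists, t_k not Gosper-summable.

no hypergeometric antidifference exists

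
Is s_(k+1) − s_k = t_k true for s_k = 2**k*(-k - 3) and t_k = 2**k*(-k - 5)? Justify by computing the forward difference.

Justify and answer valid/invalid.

Valid — Δs_k = t_k.

s_(k+1) = 2**(k + 1)*(-k - 4)
s_(k+1) − s_k = 2**k*(-k - 5)
(s_(k+1) − s_k) − t_k = 0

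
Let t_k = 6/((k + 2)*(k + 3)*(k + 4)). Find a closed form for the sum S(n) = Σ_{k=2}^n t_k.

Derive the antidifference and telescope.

S(n) = 3*(n**2 + 7*n - 8)/(20*(n**2 + 7*n + 12))

Step 1: r(k) = (k + 2)/(k + 5).
Gosper form: A/B · C(k+1)/C(k) with A=k + 2, B=k + 5, C=1.
Solve (k + 2)·f(k+1) − (k + 4)·f(k) = 1.
From deg A=1, deg B=1, deg C=0: d=2.
Solve for f: f(k) = k*(k + 5)/12 (degree 2 ≤ 2).
So s_k = (B(k−1)f/C)·t_k = (k*(k + 4)*(k + 5)/12)·t_k = k*(k + 5)/(2*(k + 2)*(k + 3)).
Check: Δs_k = 6/(k**3 + 9*k**2 + 26*k + 24). ✓
Σ_(k=2)^n t_k = s_(n+1) − s_(2) = ((n**2 + 7*n + 6)/(2*(n**2 + 7*n + 12))) − (7/20), i.e. 3*(n**2 + 7*n - 8)/(20*(n**2 + 7*n + 12)).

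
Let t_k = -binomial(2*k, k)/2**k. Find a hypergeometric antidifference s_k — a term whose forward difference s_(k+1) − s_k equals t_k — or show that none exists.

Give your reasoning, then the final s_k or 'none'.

no hypergeometric antidifference exists

Compute t_(k+1)/t_k: get (2*k + 1)/(k + 1).
So A=2*k + 1 and B=k + 1, with C=1.
f must satisfy (2*k + 1)·f(k+1) − (k)·f(k) = 1.
Bound: deg f ≤ -1.
deg f ≤ -1 is impossible — no certificate.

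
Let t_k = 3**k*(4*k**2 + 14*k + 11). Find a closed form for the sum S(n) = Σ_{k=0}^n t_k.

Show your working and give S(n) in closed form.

S(n) = 6*3**n*n**2 + 15*3**n*n + 12*3**n - 1

t_(k+1)/t_k = 3*(4*k**2 + 22*k + 29)/(4*k**2 + 14*k + 11).
Take A(k)=3, B(k)=1, C(k)=k**2 + 7*k/2 + 11/4.
Key eq: (3)·f(k+1) = (1)·f(k) + (k**2 + 7*k/2 + 11/4).
Bound: deg f ≤ 2.
A polynomial solution: f(k) = (2*k**2 + k + 1)/4.
R(k) = B(k−1)·f(k)/C(k) = (2*k**2 + k + 1)/(4*k**2 + 14*k + 11); s_k = R·t_k = 3**k*(2*k**2 + k + 1).
Verify: 3**k*(4*k**2 + 14*k + 11) matches t_k.
Σ_(k=0)^n t_k = s_(n+1) − s_(0) = (3**(n + 1)*(2*n**2 + 5*n + 4)) − (1), i.e. 6*3**n*n**2 + 15*3**n*n + 12*3**n - 1.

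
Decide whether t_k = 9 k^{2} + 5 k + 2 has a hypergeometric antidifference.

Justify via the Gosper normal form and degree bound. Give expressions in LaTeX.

Ratio r(k) = (9*k**2 + 23*k + 16)/(9*k**2 + 5*k + 2).
Factor: A=1; B=1; C=k**2 + 5*k/9 + 2/9.
Need (1)·f(k+1) − (1)·f(k) = k**2 + 5*k/9 + 2/9.
From deg A=0, deg B=0, deg C=2: d=3.
A polynomial solution: f(k) = k*(3*k**2 - 2*k + 1)/9.
So s_k = (B(k−1)f/C)·t_k = (k*(3*k**2 - 2*k + 1)/(9*k**2 + 5*k + 2))·t_k = k*(3*k**2 - 2*k + 1).
Verify: 9*k**2 + 5*k + 2 matches t_k.

Yes. s_k = k \left(3 k^{2} - 2 k + 1\right).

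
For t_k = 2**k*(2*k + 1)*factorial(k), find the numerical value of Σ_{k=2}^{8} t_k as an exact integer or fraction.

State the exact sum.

Ratio r(k) = 2*(k + 1)*(2*k + 3)/(2*k + 1).
Gosper form: A/B · C(k+1)/C(k) with A=2*k + 2, B=1, C=k + 1/2.
f must satisfy (2*k + 2)·f(k+1) − (1)·f(k) = k + 1/2.
From deg A=1, deg B=0, deg C=1: d=0.
A polynomial solution: f(k) = 1/2.
Certificate R = B(k−1)f/C = 1/(2*k + 1) gives s_k = 2**k*factorial(k).
Check: Δs_k = 2**k*(2*k + 1)*factorial(k). ✓
Evaluate s at k=9 and k=2: 185794560 and 8; difference 185794552.

Σ = 185794552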